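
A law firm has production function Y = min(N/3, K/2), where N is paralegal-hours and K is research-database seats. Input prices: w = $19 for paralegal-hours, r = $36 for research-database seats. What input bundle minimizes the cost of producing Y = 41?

With a fixed-proportions technology, the cost-minimizing bundle uses no slack in either input: N/3 = K/2 = Y.
So N = 3·41 = 123 and K = 2·41 = 82.

N* = 123, K* = 82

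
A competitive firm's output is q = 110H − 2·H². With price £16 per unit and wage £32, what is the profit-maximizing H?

The marginal product of H is MP_H = 110 − 4H.
A price-taking firm hires until the value of the marginal product equals the wage: P·MP_H = w, so 16·(110 − 4H) = 32.
Then 110 − 4H = 2, giving H = 27.

H* = 27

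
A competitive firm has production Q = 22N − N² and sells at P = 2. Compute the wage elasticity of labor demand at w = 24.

From P·MP_N = w with MP_N = 22 − 2N, labor demand is N(w) = (22 − w/2)/2.
dN/dw = −1/(4) = -0.25.
At w = 24, N = 5, so ε = (dN/dw)·(w/N) = (-0.25)·(24/5) = -1.2.

ε = -1.2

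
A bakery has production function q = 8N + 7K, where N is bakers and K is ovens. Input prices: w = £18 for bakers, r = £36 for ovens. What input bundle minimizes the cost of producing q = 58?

N* = 7.25, K* = 0

The inputs are perfect substitutes, so the firm uses whichever has the lower cost per unit of output.
Cost per unit of output via N is w/8 = 2.25; via K it is r/7 = 36/7. N is cheaper.
Producing q = 58 with N alone: N = 7.25, K = 0.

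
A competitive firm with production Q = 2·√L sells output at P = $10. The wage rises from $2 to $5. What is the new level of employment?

L* = 4

From P·MP_L = w with MP_L = L^(-1/2), the labor demand is L(w) = (10/w)^(2).
At w = 2: L = 25. At w = 5: L = 4.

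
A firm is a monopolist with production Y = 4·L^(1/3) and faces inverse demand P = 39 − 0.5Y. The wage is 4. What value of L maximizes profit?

Marginal revenue from the inverse demand is MR = 39 − Y.
The marginal product is MP_L = (4/3)·L^(-2/3).
A monopolist hires until marginal revenue product equals the wage: MR·MP_L = w.
At L, Y = 4·L^(1/3). Substituting and solving: (39 − 4·L^(1/3))·(4/3)·L^(-2/3) = 4 gives L = 27.

L* = 27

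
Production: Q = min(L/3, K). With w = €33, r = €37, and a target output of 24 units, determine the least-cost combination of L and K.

L* = 72, K* = 24

With a fixed-proportions technology, the cost-minimizing bundle uses no slack in either input: L/3 = K = Q.
So L = 3·24 = 72 and K = 24.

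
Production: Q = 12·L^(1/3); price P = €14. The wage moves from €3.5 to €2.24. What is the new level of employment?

From P·MP_L = w with MP_L = 4·L^(-2/3), the labor demand is L(w) = (56/w)^(3/2).
At w = 3.5: L = 64. At w = 2.24: L = 125.

L* = 125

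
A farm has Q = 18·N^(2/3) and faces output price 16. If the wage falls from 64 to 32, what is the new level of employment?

From P·MP_N = w with MP_N = 12·N^(-1/3), the labor demand is N(w) = (192/w)^(3).
At w = 64: N = 27. At w = 32: N = 216.

N* = 216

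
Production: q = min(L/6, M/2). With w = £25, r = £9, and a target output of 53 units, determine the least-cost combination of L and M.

L* = 318, M* = 106

With a fixed-proportions technology, the cost-minimizing bundle uses no slack in either input: L/6 = M/2 = q.
So L = 6·53 = 318 and M = 2·53 = 106.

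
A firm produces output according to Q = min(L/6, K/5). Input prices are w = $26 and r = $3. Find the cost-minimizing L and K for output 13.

With a fixed-proportions technology, the cost-minimizing bundle uses no slack in either input: L/6 = K/5 = Q.
So L = 6·13 = 78 and K = 5·13 = 65.

L* = 78, K* = 65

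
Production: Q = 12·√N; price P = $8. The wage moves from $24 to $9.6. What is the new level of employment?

From P·MP_N = w with MP_N = 6·N^(-1/2), the labor demand is N(w) = (48/w)^(2).
At w = 24: N = 4. At w = 9.6: N = 25.

N* = 25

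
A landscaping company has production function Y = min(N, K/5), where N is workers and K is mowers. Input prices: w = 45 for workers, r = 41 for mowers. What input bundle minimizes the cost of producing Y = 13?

N* = 13, K* = 65

With a fixed-proportions technology, the cost-minimizing bundle uses no slack in either input: N = K/5 = Y.
So N = 13 and K = 5·13 = 65.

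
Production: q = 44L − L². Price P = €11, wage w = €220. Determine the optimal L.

L* = 12

The marginal product of L is MP_L = 44 − 2L.
A price-taking firm hires until the value of the marginal product equals the wage: P·MP_L = w, so 11·(44 − 2L) = 220.
Then 44 − 2L = 20, giving L = 12.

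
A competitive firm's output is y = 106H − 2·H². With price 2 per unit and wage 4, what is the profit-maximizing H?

The marginal product of H is MP_H = 106 − 4H.
A price-taking firm hires until the value of the marginal product equals the wage: P·MP_H = w, so 2·(106 − 4H) = 4.
Then 106 − 4H = 2, giving H = 26.

H* = 26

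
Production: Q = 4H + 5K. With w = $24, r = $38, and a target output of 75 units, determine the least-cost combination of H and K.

The inputs are perfect substitutes, so the firm uses whichever has the lower cost per unit of output.
Cost per unit of output via H is w/4 = 6; via K it is r/5 = 7.6. H is cheaper.
Producing Q = 75 with H alone: H = 18.75, K = 0.

H* = 18.75, K* = 0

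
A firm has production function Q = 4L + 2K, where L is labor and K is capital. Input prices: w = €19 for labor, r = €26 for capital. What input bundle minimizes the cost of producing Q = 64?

L* = 16, K* = 0

The inputs are perfect substitutes, so the firm uses whichever has the lower cost per unit of output.
Cost per unit of output via L is w/4 = 4.75; via K it is r/2 = 13. L is cheaper.
Producing Q = 64 with L alone: L = 16, K = 0.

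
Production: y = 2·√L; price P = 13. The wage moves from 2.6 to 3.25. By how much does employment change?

From P·MP_L = w with MP_L = L^(-1/2), the labor demand is L(w) = (13/w)^(2).
At w = 2.6: L = 25. At w = 3.25: L = 16.
ΔL = 16 − 25 = -9.

ΔL = -9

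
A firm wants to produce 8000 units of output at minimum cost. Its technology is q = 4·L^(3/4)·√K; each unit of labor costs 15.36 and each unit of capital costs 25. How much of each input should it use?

L* = 625, K* = 256

Cost minimization requires the marginal rate of technical substitution to equal the input-price ratio: MP_L/MP_K = w/r.
Here MP_L/MP_K = (3/4)·(K/L)/(1/2) = 1.5·(K/L). Setting this equal to 15.36/25 = 0.6144 gives K = 0.4096L.
Substituting into q = 8000: 4·L^(3/4)·(0.4096L)^(1/2) = 8000.
Solving, L = 625 and K = 256.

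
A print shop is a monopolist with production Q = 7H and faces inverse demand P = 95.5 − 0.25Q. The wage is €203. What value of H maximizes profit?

H* = 19

Marginal revenue from the inverse demand is MR = 95.5 − 0.5Q.
The marginal product is MP_H = 7.
A monopolist hires until marginal revenue product equals the wage: MR·MP_H = w.
(95.5 − 3.5H)·7 = 203, so H = 19.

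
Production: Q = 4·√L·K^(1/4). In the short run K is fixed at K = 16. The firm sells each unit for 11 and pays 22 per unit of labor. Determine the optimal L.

With K = 16, MP_L = (1/2)·4·L^(-1/2)·16^(1/4) = 4·L^(-1/2).
Profit maximization for a price taker requires P·MP_L = w: 11·4·L^(-1/2) = 22.
So L^(-1/2) = 0.5, which gives L = 4.

L* = 4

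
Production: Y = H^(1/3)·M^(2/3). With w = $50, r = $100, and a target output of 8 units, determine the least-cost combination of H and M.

Cost minimization requires the marginal rate of technical substitution to equal the input-price ratio: MP_H/MP_M = w/r.
Here MP_H/MP_M = (1/3)·(M/H)/(2/3) = 0.5·(M/H). Setting this equal to 50/100 = 0.5 gives M = H.
Substituting into Y = 8: H^(1/3)·(H)^(2/3) = 8.
Solving, H = 8 and M = 8.

H* = 8, M* = 8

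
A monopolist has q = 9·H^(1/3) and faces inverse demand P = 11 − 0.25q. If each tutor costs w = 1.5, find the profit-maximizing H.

Marginal revenue from the inverse demand is MR = 11 − 0.5q.
The marginal product is MP_H = 3·H^(-2/3).
A monopolist hires until marginal revenue product equals the wage: MR·MP_H = w.
At H, q = 9·H^(1/3). Substituting and solving: (11 − 4.5·H^(1/3))·3·H^(-2/3) = 1.5 gives H = 8.

H* = 8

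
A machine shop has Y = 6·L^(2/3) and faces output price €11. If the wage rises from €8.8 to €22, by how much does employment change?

From P·MP_L = w with MP_L = 4·L^(-1/3), the labor demand is L(w) = (44/w)^(3).
At w = 8.8: L = 125. At w = 22: L = 8.
ΔL = 8 − 125 = -117.

ΔL = -117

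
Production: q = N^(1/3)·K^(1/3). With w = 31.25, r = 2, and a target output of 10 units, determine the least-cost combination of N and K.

N* = 8, K* = 125

Cost minimization requires the marginal rate of technical substitution to equal the input-price ratio: MP_N/MP_K = w/r.
Here MP_N/MP_K = (1/3)·(K/N)/(1/3) = (K/N). Setting this equal to 31.25/2 = 15.625 gives K = 15.625N.
Substituting into q = 10: N^(1/3)·(15.625N)^(1/3) = 10.
Solving, N = 8 and K = 125.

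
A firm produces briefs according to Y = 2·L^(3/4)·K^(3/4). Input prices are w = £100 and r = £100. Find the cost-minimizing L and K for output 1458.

Cost minimization requires the marginal rate of technical substitution to equal the input-price ratio: MP_L/MP_K = w/r.
Here MP_L/MP_K = (3/4)·(K/L)/(3/4) = (K/L). Setting this equal to 100/100 = 1 gives K = L.
Substituting into Y = 1458: 2·L^(3/4)·(L)^(3/4) = 1458.
Solving, L = 81 and K = 81.

L* = 81, K* = 81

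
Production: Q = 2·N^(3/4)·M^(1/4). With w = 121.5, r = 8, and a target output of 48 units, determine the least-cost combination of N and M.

N* = 16, M* = 81

Cost minimization requires the marginal rate of technical substitution to equal the input-price ratio: MP_N/MP_M = w/r.
Here MP_N/MP_M = (3/4)·(M/N)/(1/4) = 3·(M/N). Setting this equal to 121.5/8 = 15.1875 gives M = 5.0625N.
Substituting into Q = 48: 2·N^(3/4)·(5.0625N)^(1/4) = 48.
Solving, N = 16 and M = 81.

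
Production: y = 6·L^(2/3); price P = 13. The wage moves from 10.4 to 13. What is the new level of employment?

L* = 64

From P·MP_L = w with MP_L = 4·L^(-1/3), the labor demand is L(w) = (52/w)^(3).
At w = 10.4: L = 125. At w = 13: L = 64.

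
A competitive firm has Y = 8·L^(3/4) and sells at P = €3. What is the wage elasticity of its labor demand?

ε = -4

MP_L = (3/4)·8·L^(-1/4), so P·MP_L = w gives 18·L^(-1/4) = w.
Solving, L(w) = (18/w)^(4). This is a constant-elasticity form: L ∝ w^(−4), so ε = −4.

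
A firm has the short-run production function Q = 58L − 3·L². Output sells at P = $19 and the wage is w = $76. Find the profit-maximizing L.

The marginal product of L is MP_L = 58 − 6L.
A price-taking firm hires until the value of the marginal product equals the wage: P·MP_L = w, so 19·(58 − 6L) = 76.
Then 58 − 6L = 4, giving L = 9.

L* = 9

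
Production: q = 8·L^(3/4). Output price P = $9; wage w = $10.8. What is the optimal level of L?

L* = 625

MP_L = (3/4)·8·L^(-1/4) = 6·L^(-1/4).
Profit maximization for a price taker requires P·MP_L = w: 9·6·L^(-1/4) = 10.8.
So L^(-1/4) = 0.2, which gives L = 625.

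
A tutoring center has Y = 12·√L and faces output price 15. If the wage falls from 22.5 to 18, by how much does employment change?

From P·MP_L = w with MP_L = 6·L^(-1/2), the labor demand is L(w) = (90/w)^(2).
At w = 22.5: L = 16. At w = 18: L = 25.
ΔL = 25 − 16 = 9.

ΔL = 9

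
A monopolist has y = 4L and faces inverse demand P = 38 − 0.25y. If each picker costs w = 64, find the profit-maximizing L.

Marginal revenue from the inverse demand is MR = 38 − 0.5y.
The marginal product is MP_L = 4.
A monopolist hires until marginal revenue product equals the wage: MR·MP_L = w.
(38 − 2L)·4 = 64, so L = 11.

L* = 11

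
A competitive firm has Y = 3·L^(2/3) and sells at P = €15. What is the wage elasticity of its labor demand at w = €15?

MP_L = (2/3)·3·L^(-1/3), so P·MP_L = w gives 30·L^(-1/3) = w.
Solving, L(w) = (30/w)^(3). This is a constant-elasticity form: L ∝ w^(−3), so ε = −3.

ε = -3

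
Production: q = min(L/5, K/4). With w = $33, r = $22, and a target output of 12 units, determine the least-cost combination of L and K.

With a fixed-proportions technology, the cost-minimizing bundle uses no slack in either input: L/5 = K/4 = q.
So L = 5·12 = 60 and K = 4·12 = 48.

L* = 60, K* = 48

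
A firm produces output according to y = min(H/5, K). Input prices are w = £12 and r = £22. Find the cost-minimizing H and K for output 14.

H* = 70, K* = 14

With a fixed-proportions technology, the cost-minimizing bundle uses no slack in either input: H/5 = K = y.
So H = 5·14 = 70 and K = 14.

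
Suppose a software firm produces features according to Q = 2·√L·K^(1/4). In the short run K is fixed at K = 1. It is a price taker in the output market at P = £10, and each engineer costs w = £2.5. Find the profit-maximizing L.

L* = 16

With K = 1, MP_L = (1/2)·2·L^(-1/2)·1^(1/4) = L^(-1/2).
Profit maximization for a price taker requires P·MP_L = w: 10·L^(-1/2) = 2.5.
So L^(-1/2) = 0.25, which gives L = 16.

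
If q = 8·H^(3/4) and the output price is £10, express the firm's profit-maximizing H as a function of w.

H(w) = (60/w)^(4)

MP_H = (3/4)·8·H^(-1/4) = 6·H^(-1/4).
Setting P·MP_H = w: 60·H^(-1/4) = w.
Solving for H: H^(-1/4) = w/60, so H = (60/w)^(4).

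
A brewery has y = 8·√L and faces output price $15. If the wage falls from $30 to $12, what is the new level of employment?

From P·MP_L = w with MP_L = 4·L^(-1/2), the labor demand is L(w) = (60/w)^(2).
At w = 30: L = 4. At w = 12: L = 25.

L* = 25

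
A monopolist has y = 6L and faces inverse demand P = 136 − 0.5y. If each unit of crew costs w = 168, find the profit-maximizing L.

Marginal revenue from the inverse demand is MR = 136 − y.
The marginal product is MP_L = 6.
A monopolist hires until marginal revenue product equals the wage: MR·MP_L = w.
(136 − 6L)·6 = 168, so L = 18.

L* = 18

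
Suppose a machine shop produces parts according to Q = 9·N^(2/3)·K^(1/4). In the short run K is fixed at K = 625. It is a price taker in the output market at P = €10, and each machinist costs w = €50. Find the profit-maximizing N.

N* = 216

With K = 625, MP_N = (2/3)·9·N^(-1/3)·625^(1/4) = 30·N^(-1/3).
Profit maximization for a price taker requires P·MP_N = w: 10·30·N^(-1/3) = 50.
So N^(-1/3) = 1/6, which gives N = 216.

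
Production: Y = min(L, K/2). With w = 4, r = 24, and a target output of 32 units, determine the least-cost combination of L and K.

With a fixed-proportions technology, the cost-minimizing bundle uses no slack in either input: L = K/2 = Y.
So L = 32 and K = 2·32 = 64.

L* = 32, K* = 64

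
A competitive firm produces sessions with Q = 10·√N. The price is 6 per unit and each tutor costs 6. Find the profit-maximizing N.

N* = 25

MP_N = (1/2)·10·N^(-1/2) = 5·N^(-1/2).
Profit maximization for a price taker requires P·MP_N = w: 6·5·N^(-1/2) = 6.
So N^(-1/2) = 0.2, which gives N = 25.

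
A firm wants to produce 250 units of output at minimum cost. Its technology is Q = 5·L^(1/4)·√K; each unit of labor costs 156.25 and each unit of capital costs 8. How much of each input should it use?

Cost minimization requires the marginal rate of technical substitution to equal the input-price ratio: MP_L/MP_K = w/r.
Here MP_L/MP_K = (1/4)·(K/L)/(1/2) = 0.5·(K/L). Setting this equal to 156.25/8 = 19.53125 gives K = 39.0625L.
Substituting into Q = 250: 5·L^(1/4)·(39.0625L)^(1/2) = 250.
Solving, L = 16 and K = 625.

L* = 16, K* = 625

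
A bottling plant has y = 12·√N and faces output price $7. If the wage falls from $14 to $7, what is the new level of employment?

N* = 36

From P·MP_N = w with MP_N = 6·N^(-1/2), the labor demand is N(w) = (42/w)^(2).
At w = 14: N = 9. At w = 7: N = 36.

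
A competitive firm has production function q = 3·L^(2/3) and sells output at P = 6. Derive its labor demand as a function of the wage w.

L(w) = 1728/w³

MP_L = (2/3)·3·L^(-1/3) = 2·L^(-1/3).
Setting P·MP_L = w: 12·L^(-1/3) = w.
Solving for L: L^(-1/3) = w/12, so L = (12/w)^(3).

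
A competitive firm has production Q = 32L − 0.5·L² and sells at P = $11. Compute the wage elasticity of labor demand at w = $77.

ε = -0.28

From P·MP_L = w with MP_L = 32 − L, labor demand is L(w) = 32 − w/11.
dL/dw = −1/(11) = -1/11.
At w = 77, L = 25, so ε = (dL/dw)·(w/L) = (-1/11)·(77/25) = -0.28.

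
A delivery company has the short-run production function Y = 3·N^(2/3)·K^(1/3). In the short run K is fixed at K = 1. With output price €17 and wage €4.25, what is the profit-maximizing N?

With K = 1, MP_N = (2/3)·3·N^(-1/3)·1^(1/3) = 2·N^(-1/3).
Profit maximization for a price taker requires P·MP_N = w: 17·2·N^(-1/3) = 4.25.
So N^(-1/3) = 0.125, which gives N = 512.

N* = 512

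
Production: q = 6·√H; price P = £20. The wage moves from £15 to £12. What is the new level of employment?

From P·MP_H = w with MP_H = 3·H^(-1/2), the labor demand is H(w) = (60/w)^(2).
At w = 15: H = 16. At w = 12: H = 25.

H* = 25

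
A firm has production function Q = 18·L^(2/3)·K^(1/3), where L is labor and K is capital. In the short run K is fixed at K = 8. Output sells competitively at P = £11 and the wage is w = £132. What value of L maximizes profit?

L* = 8

With K = 8, MP_L = (2/3)·18·L^(-1/3)·8^(1/3) = 24·L^(-1/3).
Profit maximization for a price taker requires P·MP_L = w: 11·24·L^(-1/3) = 132.
So L^(-1/3) = 0.5, which gives L = 8.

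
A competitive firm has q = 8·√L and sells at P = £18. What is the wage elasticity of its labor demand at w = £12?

ε = -2

MP_L = (1/2)·8·L^(-1/2), so P·MP_L = w gives 72·L^(-1/2) = w.
Solving, L(w) = (72/w)^(2). This is a constant-elasticity form: L ∝ w^(−2), so ε = −2.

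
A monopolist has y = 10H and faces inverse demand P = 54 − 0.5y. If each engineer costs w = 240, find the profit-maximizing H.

H* = 3

Marginal revenue from the inverse demand is MR = 54 − y.
The marginal product is MP_H = 10.
A monopolist hires until marginal revenue product equals the wage: MR·MP_H = w.
(54 − 10H)·10 = 240, so H = 3.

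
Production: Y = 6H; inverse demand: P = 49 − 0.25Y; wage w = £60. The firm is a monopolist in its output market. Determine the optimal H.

Marginal revenue from the inverse demand is MR = 49 − 0.5Y.
The marginal product is MP_H = 6.
A monopolist hires until marginal revenue product equals the wage: MR·MP_H = w.
(49 − 3H)·6 = 60, so H = 13.

H* = 13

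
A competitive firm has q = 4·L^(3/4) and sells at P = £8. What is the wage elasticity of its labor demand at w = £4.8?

MP_L = (3/4)·4·L^(-1/4), so P·MP_L = w gives 24·L^(-1/4) = w.
Solving, L(w) = (24/w)^(4). This is a constant-elasticity form: L ∝ w^(−4), so ε = −4.

ε = -4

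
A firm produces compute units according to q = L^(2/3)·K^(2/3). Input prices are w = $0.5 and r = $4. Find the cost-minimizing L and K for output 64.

L* = 64, K* = 8

Cost minimization requires the marginal rate of technical substitution to equal the input-price ratio: MP_L/MP_K = w/r.
Here MP_L/MP_K = (2/3)·(K/L)/(2/3) = (K/L). Setting this equal to 0.5/4 = 0.125 gives K = 0.125L.
Substituting into q = 64: L^(2/3)·(0.125L)^(2/3) = 64.
Solving, L = 64 and K = 8.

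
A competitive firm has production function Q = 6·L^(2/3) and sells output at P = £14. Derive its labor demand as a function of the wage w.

MP_L = (2/3)·6·L^(-1/3) = 4·L^(-1/3).
Setting P·MP_L = w: 56·L^(-1/3) = w.
Solving for L: L^(-1/3) = w/56, so L = (56/w)^(3).

L(w) = 175616/w³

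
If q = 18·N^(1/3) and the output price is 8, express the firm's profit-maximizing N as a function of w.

N(w) = (48/w)^(3/2)

MP_N = (1/3)·18·N^(-2/3) = 6·N^(-2/3).
Setting P·MP_N = w: 48·N^(-2/3) = w.
Solving for N: N^(-2/3) = w/48, so N = (48/w)^(3/2).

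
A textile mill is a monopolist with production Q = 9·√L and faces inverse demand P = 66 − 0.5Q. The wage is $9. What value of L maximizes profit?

L* = 36

Marginal revenue from the inverse demand is MR = 66 − Q.
The marginal product is MP_L = 4.5·L^(-1/2).
A monopolist hires until marginal revenue product equals the wage: MR·MP_L = w.
At L, Q = 9·√L. Substituting and solving: (66 − 9·√L)·4.5·L^(-1/2) = 9 gives L = 36.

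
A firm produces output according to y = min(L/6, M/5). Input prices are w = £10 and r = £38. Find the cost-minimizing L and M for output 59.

L* = 354, M* = 295

With a fixed-proportions technology, the cost-minimizing bundle uses no slack in either input: L/6 = M/5 = y.
So L = 6·59 = 354 and M = 5·59 = 295.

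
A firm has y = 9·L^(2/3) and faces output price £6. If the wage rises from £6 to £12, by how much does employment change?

ΔL = -189

From P·MP_L = w with MP_L = 6·L^(-1/3), the labor demand is L(w) = (36/w)^(3).
At w = 6: L = 216. At w = 12: L = 27.
ΔL = 27 − 216 = -189.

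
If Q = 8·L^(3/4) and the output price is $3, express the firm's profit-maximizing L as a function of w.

L(w) = 104976/w^(4)

MP_L = (3/4)·8·L^(-1/4) = 6·L^(-1/4).
Setting P·MP_L = w: 18·L^(-1/4) = w.
Solving for L: L^(-1/4) = w/18, so L = (18/w)^(4).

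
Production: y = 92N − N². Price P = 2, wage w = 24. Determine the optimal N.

The marginal product of N is MP_N = 92 − 2N.
A price-taking firm hires until the value of the marginal product equals the wage: P·MP_N = w, so 2·(92 − 2N) = 24.
Then 92 − 2N = 12, giving N = 40.

N* = 40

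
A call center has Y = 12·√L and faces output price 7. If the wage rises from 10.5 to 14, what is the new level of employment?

L* = 9

From P·MP_L = w with MP_L = 6·L^(-1/2), the labor demand is L(w) = (42/w)^(2).
At w = 10.5: L = 16. At w = 14: L = 9.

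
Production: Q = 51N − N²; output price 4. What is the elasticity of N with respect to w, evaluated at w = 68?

ε = -0.5

From P·MP_N = w with MP_N = 51 − 2N, labor demand is N(w) = (51 − w/4)/2.
dN/dw = −1/(8) = -0.125.
At w = 68, N = 17, so ε = (dN/dw)·(w/N) = (-0.125)·(68/17) = -0.5.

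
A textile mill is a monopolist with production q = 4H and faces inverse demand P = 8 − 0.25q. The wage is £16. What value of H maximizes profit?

Marginal revenue from the inverse demand is MR = 8 − 0.5q.
The marginal product is MP_H = 4.
A monopolist hires until marginal revenue product equals the wage: MR·MP_H = w.
(8 − 2H)·4 = 16, so H = 2.

H* = 2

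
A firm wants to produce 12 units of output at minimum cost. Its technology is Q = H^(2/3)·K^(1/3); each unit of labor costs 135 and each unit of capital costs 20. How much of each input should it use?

Cost minimization requires the marginal rate of technical substitution to equal the input-price ratio: MP_H/MP_K = w/r.
Here MP_H/MP_K = (2/3)·(K/H)/(1/3) = 2·(K/H). Setting this equal to 135/20 = 6.75 gives K = 3.375H.
Substituting into Q = 12: H^(2/3)·(3.375H)^(1/3) = 12.
Solving, H = 8 and K = 27.

H* = 8, K* = 27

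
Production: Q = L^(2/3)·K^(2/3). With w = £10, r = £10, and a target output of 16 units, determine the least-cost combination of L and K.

L* = 8, K* = 8

Cost minimization requires the marginal rate of technical substitution to equal the input-price ratio: MP_L/MP_K = w/r.
Here MP_L/MP_K = (2/3)·(K/L)/(2/3) = (K/L). Setting this equal to 10/10 = 1 gives K = L.
Substituting into Q = 16: L^(2/3)·(L)^(2/3) = 16.
Solving, L = 8 and K = 8.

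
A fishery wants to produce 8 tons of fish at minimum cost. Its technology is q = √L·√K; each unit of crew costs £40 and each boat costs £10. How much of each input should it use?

L* = 4, K* = 16

Cost minimization requires the marginal rate of technical substitution to equal the input-price ratio: MP_L/MP_K = w/r.
Here MP_L/MP_K = (1/2)·(K/L)/(1/2) = (K/L). Setting this equal to 40/10 = 4 gives K = 4L.
Substituting into q = 8: L^(1/2)·(4L)^(1/2) = 8.
Solving, L = 4 and K = 16.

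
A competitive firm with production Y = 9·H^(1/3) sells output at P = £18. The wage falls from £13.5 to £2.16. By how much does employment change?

From P·MP_H = w with MP_H = 3·H^(-2/3), the labor demand is H(w) = (54/w)^(3/2).
At w = 13.5: H = 8. At w = 2.16: H = 125.
ΔH = 125 − 8 = 117.

ΔH = 117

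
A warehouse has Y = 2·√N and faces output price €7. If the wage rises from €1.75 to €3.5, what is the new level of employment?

From P·MP_N = w with MP_N = N^(-1/2), the labor demand is N(w) = (7/w)^(2).
At w = 1.75: N = 16. At w = 3.5: N = 4.

N* = 4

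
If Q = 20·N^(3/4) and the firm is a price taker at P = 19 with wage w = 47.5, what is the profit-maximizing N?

MP_N = (3/4)·20·N^(-1/4) = 15·N^(-1/4).
Profit maximization for a price taker requires P·MP_N = w: 19·15·N^(-1/4) = 47.5.
So N^(-1/4) = 1/6, which gives N = 1296.

N* = 1296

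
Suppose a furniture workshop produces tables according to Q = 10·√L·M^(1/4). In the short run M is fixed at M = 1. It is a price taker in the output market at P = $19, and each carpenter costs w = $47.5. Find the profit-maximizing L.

With M = 1, MP_L = (1/2)·10·L^(-1/2)·1^(1/4) = 5·L^(-1/2).
Profit maximization for a price taker requires P·MP_L = w: 19·5·L^(-1/2) = 47.5.
So L^(-1/2) = 0.5, which gives L = 4.

L* = 4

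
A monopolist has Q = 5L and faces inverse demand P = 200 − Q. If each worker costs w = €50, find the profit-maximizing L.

L* = 19

Marginal revenue from the inverse demand is MR = 200 − 2Q.
The marginal product is MP_L = 5.
A monopolist hires until marginal revenue product equals the wage: MR·MP_L = w.
(200 − 10L)·5 = 50, so L = 19.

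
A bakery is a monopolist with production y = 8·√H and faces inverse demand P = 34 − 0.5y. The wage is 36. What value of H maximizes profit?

Marginal revenue from the inverse demand is MR = 34 − y.
The marginal product is MP_H = 4·H^(-1/2).
A monopolist hires until marginal revenue product equals the wage: MR·MP_H = w.
At H, y = 8·√H. Substituting and solving: (34 − 8·√H)·4·H^(-1/2) = 36 gives H = 4.

H* = 4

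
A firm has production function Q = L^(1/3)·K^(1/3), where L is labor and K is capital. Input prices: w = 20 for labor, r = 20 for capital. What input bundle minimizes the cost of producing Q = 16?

L* = 64, K* = 64

Cost minimization requires the marginal rate of technical substitution to equal the input-price ratio: MP_L/MP_K = w/r.
Here MP_L/MP_K = (1/3)·(K/L)/(1/3) = (K/L). Setting this equal to 20/20 = 1 gives K = L.
Substituting into Q = 16: L^(1/3)·(L)^(1/3) = 16.
Solving, L = 64 and K = 64.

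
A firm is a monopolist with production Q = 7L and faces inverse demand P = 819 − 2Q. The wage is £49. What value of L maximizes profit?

L* = 29

Marginal revenue from the inverse demand is MR = 819 − 4Q.
The marginal product is MP_L = 7.
A monopolist hires until marginal revenue product equals the wage: MR·MP_L = w.
(819 − 28L)·7 = 49, so L = 29.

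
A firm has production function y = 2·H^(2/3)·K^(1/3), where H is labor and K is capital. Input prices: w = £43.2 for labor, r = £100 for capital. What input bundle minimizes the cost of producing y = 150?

H* = 125, K* = 27

Cost minimization requires the marginal rate of technical substitution to equal the input-price ratio: MP_H/MP_K = w/r.
Here MP_H/MP_K = (2/3)·(K/H)/(1/3) = 2·(K/H). Setting this equal to 43.2/100 = 0.432 gives K = 0.216H.
Substituting into y = 150: 2·H^(2/3)·(0.216H)^(1/3) = 150.
Solving, H = 125 and K = 27.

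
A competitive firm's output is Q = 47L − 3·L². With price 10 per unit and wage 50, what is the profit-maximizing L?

The marginal product of L is MP_L = 47 − 6L.
A price-taking firm hires until the value of the marginal product equals the wage: P·MP_L = w, so 10·(47 − 6L) = 50.
Then 47 − 6L = 5, giving L = 7.

L* = 7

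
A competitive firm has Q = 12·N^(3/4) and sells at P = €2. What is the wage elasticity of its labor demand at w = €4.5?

ε = -4

MP_N = (3/4)·12·N^(-1/4), so P·MP_N = w gives 18·N^(-1/4) = w.
Solving, N(w) = (18/w)^(4). This is a constant-elasticity form: N ∝ w^(−4), so ε = −4.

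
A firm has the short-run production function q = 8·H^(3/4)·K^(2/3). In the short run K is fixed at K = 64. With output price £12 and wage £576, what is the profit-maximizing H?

With K = 64, MP_H = (3/4)·8·H^(-1/4)·64^(2/3) = 96·H^(-1/4).
Profit maximization for a price taker requires P·MP_H = w: 12·96·H^(-1/4) = 576.
So H^(-1/4) = 0.5, which gives H = 16.

H* = 16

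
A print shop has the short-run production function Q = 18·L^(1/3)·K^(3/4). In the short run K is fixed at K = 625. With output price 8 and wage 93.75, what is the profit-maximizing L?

L* = 512

With K = 625, MP_L = (1/3)·18·L^(-2/3)·625^(3/4) = 750·L^(-2/3).
Profit maximization for a price taker requires P·MP_L = w: 8·750·L^(-2/3) = 93.75.
So L^(-2/3) = 0.015625, which gives L = 512.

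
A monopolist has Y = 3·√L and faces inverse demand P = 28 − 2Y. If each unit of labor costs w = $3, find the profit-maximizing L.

Marginal revenue from the inverse demand is MR = 28 − 4Y.
The marginal product is MP_L = 1.5·L^(-1/2).
A monopolist hires until marginal revenue product equals the wage: MR·MP_L = w.
At L, Y = 3·√L. Substituting and solving: (28 − 12·√L)·1.5·L^(-1/2) = 3 gives L = 4.

L* = 4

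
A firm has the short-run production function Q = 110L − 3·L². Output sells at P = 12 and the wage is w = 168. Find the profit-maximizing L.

L* = 16

The marginal product of L is MP_L = 110 − 6L.
A price-taking firm hires until the value of the marginal product equals the wage: P·MP_L = w, so 12·(110 − 6L) = 168.
Then 110 − 6L = 14, giving L = 16.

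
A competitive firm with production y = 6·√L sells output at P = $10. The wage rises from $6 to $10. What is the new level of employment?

L* = 9

From P·MP_L = w with MP_L = 3·L^(-1/2), the labor demand is L(w) = (30/w)^(2).
At w = 6: L = 25. At w = 10: L = 9.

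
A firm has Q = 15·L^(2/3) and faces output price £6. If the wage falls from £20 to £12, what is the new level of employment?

L* = 125

From P·MP_L = w with MP_L = 10·L^(-1/3), the labor demand is L(w) = (60/w)^(3).
At w = 20: L = 27. At w = 12: L = 125.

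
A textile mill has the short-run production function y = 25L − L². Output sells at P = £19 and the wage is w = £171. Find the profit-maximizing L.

The marginal product of L is MP_L = 25 − 2L.
A price-taking firm hires until the value of the marginal product equals the wage: P·MP_L = w, so 19·(25 − 2L) = 171.
Then 25 − 2L = 9, giving L = 8.

L* = 8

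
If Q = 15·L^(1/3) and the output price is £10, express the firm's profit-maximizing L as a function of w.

MP_L = (1/3)·15·L^(-2/3) = 5·L^(-2/3).
Setting P·MP_L = w: 50·L^(-2/3) = w.
Solving for L: L^(-2/3) = w/50, so L = (50/w)^(3/2).

L(w) = (50/w)^(3/2)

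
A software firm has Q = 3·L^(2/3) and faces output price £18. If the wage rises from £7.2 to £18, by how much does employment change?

ΔL = -117

From P·MP_L = w with MP_L = 2·L^(-1/3), the labor demand is L(w) = (36/w)^(3).
At w = 7.2: L = 125. At w = 18: L = 8.
ΔL = 8 − 125 = -117.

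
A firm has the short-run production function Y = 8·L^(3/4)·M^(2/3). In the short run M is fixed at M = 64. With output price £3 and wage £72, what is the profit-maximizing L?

With M = 64, MP_L = (3/4)·8·L^(-1/4)·64^(2/3) = 96·L^(-1/4).
Profit maximization for a price taker requires P·MP_L = w: 3·96·L^(-1/4) = 72.
So L^(-1/4) = 0.25, which gives L = 256.

L* = 256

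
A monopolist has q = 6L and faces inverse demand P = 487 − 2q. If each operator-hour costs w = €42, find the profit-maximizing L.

Marginal revenue from the inverse demand is MR = 487 − 4q.
The marginal product is MP_L = 6.
A monopolist hires until marginal revenue product equals the wage: MR·MP_L = w.
(487 − 24L)·6 = 42, so L = 20.

L* = 20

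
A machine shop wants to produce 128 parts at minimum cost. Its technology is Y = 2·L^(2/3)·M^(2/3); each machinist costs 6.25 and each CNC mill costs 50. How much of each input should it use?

L* = 64, M* = 8

Cost minimization requires the marginal rate of technical substitution to equal the input-price ratio: MP_L/MP_M = w/r.
Here MP_L/MP_M = (2/3)·(M/L)/(2/3) = (M/L). Setting this equal to 6.25/50 = 0.125 gives M = 0.125L.
Substituting into Y = 128: 2·L^(2/3)·(0.125L)^(2/3) = 128.
Solving, L = 64 and M = 8.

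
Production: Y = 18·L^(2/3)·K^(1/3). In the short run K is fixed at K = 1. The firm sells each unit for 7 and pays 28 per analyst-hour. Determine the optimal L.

L* = 27

With K = 1, MP_L = (2/3)·18·L^(-1/3)·1^(1/3) = 12·L^(-1/3).
Profit maximization for a price taker requires P·MP_L = w: 7·12·L^(-1/3) = 28.
So L^(-1/3) = 1/3, which gives L = 27.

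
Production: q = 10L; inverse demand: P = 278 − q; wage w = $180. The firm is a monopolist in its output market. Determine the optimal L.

L* = 13

Marginal revenue from the inverse demand is MR = 278 − 2q.
The marginal product is MP_L = 10.
A monopolist hires until marginal revenue product equals the wage: MR·MP_L = w.
(278 − 20L)·10 = 180, so L = 13.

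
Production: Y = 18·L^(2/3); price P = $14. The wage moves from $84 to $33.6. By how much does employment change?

ΔL = 117

From P·MP_L = w with MP_L = 12·L^(-1/3), the labor demand is L(w) = (168/w)^(3).
At w = 84: L = 8. At w = 33.6: L = 125.
ΔL = 125 − 8 = 117.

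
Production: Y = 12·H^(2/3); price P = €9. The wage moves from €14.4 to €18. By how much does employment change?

From P·MP_H = w with MP_H = 8·H^(-1/3), the labor demand is H(w) = (72/w)^(3).
At w = 14.4: H = 125. At w = 18: H = 64.
ΔH = 64 − 125 = -61.

ΔH = -61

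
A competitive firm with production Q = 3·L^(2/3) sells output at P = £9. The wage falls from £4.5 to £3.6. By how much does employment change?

From P·MP_L = w with MP_L = 2·L^(-1/3), the labor demand is L(w) = (18/w)^(3).
At w = 4.5: L = 64. At w = 3.6: L = 125.
ΔL = 125 − 64 = 61.

ΔL = 61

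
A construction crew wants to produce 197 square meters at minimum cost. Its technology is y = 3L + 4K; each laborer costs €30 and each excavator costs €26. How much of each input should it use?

L* = 0, K* = 49.25

The inputs are perfect substitutes, so the firm uses whichever has the lower cost per unit of output.
Cost per unit of output via L is w/3 = 10; via K it is r/4 = 6.5. K is cheaper.
Producing y = 197 with K alone: L = 0, K = 49.25.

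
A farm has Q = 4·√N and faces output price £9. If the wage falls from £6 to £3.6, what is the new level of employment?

From P·MP_N = w with MP_N = 2·N^(-1/2), the labor demand is N(w) = (18/w)^(2).
At w = 6: N = 9. At w = 3.6: N = 25.

N* = 25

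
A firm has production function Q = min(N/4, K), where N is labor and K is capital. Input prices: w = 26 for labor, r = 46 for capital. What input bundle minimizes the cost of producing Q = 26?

N* = 104, K* = 26

With a fixed-proportions technology, the cost-minimizing bundle uses no slack in either input: N/4 = K = Q.
So N = 4·26 = 104 and K = 26.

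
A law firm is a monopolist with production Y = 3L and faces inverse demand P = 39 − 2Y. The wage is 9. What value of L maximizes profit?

L* = 3

Marginal revenue from the inverse demand is MR = 39 − 4Y.
The marginal product is MP_L = 3.
A monopolist hires until marginal revenue product equals the wage: MR·MP_L = w.
(39 − 12L)·3 = 9, so L = 3.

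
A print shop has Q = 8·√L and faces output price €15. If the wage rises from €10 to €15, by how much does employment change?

ΔL = -20

From P·MP_L = w with MP_L = 4·L^(-1/2), the labor demand is L(w) = (60/w)^(2).
At w = 10: L = 36. At w = 15: L = 16.
ΔL = 16 − 36 = -20.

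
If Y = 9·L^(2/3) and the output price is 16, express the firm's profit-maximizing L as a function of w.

L(w) = 884736/w³

MP_L = (2/3)·9·L^(-1/3) = 6·L^(-1/3).
Setting P·MP_L = w: 96·L^(-1/3) = w.
Solving for L: L^(-1/3) = w/96, so L = (96/w)^(3).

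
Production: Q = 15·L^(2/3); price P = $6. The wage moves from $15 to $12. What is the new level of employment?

From P·MP_L = w with MP_L = 10·L^(-1/3), the labor demand is L(w) = (60/w)^(3).
At w = 15: L = 64. At w = 12: L = 125.

L* = 125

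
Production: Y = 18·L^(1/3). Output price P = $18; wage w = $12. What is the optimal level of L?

MP_L = (1/3)·18·L^(-2/3) = 6·L^(-2/3).
Profit maximization for a price taker requires P·MP_L = w: 18·6·L^(-2/3) = 12.
So L^(-2/3) = 1/9, which gives L = 27.

L* = 27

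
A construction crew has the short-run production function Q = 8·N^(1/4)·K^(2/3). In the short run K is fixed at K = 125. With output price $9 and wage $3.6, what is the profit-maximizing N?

N* = 625

With K = 125, MP_N = (1/4)·8·N^(-3/4)·125^(2/3) = 50·N^(-3/4).
Profit maximization for a price taker requires P·MP_N = w: 9·50·N^(-3/4) = 3.6.
So N^(-3/4) = 0.008, which gives N = 625.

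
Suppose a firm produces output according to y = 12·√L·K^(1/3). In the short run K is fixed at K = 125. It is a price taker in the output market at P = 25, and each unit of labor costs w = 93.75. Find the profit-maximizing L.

L* = 64

With K = 125, MP_L = (1/2)·12·L^(-1/2)·125^(1/3) = 30·L^(-1/2).
Profit maximization for a price taker requires P·MP_L = w: 25·30·L^(-1/2) = 93.75.
So L^(-1/2) = 0.125, which gives L = 64.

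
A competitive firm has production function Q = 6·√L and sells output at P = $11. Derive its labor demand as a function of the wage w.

L(w) = 1089/w²

MP_L = (1/2)·6·L^(-1/2) = 3·L^(-1/2).
Setting P·MP_L = w: 33·L^(-1/2) = w.
Solving for L: L^(-1/2) = w/33, so L = (33/w)^(2).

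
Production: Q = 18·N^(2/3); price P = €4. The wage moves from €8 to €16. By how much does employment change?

From P·MP_N = w with MP_N = 12·N^(-1/3), the labor demand is N(w) = (48/w)^(3).
At w = 8: N = 216. At w = 16: N = 27.
ΔN = 27 − 216 = -189.

ΔN = -189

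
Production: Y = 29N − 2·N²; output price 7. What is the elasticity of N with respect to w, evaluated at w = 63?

From P·MP_N = w with MP_N = 29 − 4N, labor demand is N(w) = (29 − w/7)/4.
dN/dw = −1/(28) = -1/28.
At w = 63, N = 5, so ε = (dN/dw)·(w/N) = (-1/28)·(63/5) = -0.45.

ε = -0.45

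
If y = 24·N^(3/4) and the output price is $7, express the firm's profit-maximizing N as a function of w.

N(w) = (126/w)^(4)

MP_N = (3/4)·24·N^(-1/4) = 18·N^(-1/4).
Setting P·MP_N = w: 126·N^(-1/4) = w.
Solving for N: N^(-1/4) = w/126, so N = (126/w)^(4).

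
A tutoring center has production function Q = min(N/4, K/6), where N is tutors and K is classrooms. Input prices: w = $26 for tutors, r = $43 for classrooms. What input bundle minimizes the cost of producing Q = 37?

N* = 148, K* = 222

With a fixed-proportions technology, the cost-minimizing bundle uses no slack in either input: N/4 = K/6 = Q.
So N = 4·37 = 148 and K = 6·37 = 222.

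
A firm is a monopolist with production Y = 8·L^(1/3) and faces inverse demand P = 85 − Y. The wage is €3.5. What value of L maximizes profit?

Marginal revenue from the inverse demand is MR = 85 − 2Y.
The marginal product is MP_L = (8/3)·L^(-2/3).
A monopolist hires until marginal revenue product equals the wage: MR·MP_L = w.
At L, Y = 8·L^(1/3). Substituting and solving: (85 − 16·L^(1/3))·(8/3)·L^(-2/3) = 3.5 gives L = 64.

L* = 64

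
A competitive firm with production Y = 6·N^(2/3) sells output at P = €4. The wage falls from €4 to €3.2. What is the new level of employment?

From P·MP_N = w with MP_N = 4·N^(-1/3), the labor demand is N(w) = (16/w)^(3).
At w = 4: N = 64. At w = 3.2: N = 125.

N* = 125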